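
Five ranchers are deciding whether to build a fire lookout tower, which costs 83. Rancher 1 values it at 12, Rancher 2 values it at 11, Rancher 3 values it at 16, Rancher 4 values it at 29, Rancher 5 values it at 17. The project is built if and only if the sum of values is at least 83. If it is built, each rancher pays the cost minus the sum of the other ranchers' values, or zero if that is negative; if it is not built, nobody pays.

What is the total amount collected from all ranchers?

75

Total value 85 ≥ cost 83, so it is built.
Rancher 1: others sum to 73; max(0, 83 - 73) = 10.
Rancher 2: others sum to 74; max(0, 83 - 74) = 9.
Rancher 3: others sum to 69; max(0, 83 - 69) = 14.
Rancher 4: others sum to 56; max(0, 83 - 56) = 27.
Rancher 5: others sum to 68; max(0, 83 - 68) = 15.
Total collected = 10 + 9 + 14 + 27 + 15 = 75.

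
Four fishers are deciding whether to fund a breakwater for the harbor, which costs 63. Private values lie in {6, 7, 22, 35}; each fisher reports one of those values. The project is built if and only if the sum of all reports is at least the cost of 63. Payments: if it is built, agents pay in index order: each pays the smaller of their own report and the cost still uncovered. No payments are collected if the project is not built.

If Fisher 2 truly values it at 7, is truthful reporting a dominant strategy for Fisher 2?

No

Consider the case where Fisher 1 reports 6, Fisher 3 reports 22 and Fisher 4 reports 35.
Truthful report 7: project built, pays 7, utility 7 - 7 = 0.
Report 6 instead: project built, pays 6, utility 7 - 6 = 1.
Since 1 > 0, reporting 6 is strictly better here, so truthful reporting is not dominant.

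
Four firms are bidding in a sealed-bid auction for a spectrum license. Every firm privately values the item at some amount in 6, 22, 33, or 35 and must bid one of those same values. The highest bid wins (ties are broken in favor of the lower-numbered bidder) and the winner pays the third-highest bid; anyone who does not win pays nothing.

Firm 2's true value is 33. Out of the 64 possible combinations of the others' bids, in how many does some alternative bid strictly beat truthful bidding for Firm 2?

Others bid (6, 6, 35): truth gives 0; bid 35 gives 27 > 0. Violating.
Others bid (6, 22, 35): truth gives 0; bid 35 gives 11 > 0. Violating.
Others bid (6, 35, 6): truth gives 0; bid 35 gives 27 > 0. Violating.
Others bid (6, 35, 22): truth gives 0; bid 35 gives 11 > 0. Violating.
Others bid (6, 6, 6): truth gives 27; no alternative beats it.
Others bid (6, 6, 22): truth gives 27; no alternative beats it.
(Checking all 64 profiles: 12 have a profitable deviation, 52 do not.)

12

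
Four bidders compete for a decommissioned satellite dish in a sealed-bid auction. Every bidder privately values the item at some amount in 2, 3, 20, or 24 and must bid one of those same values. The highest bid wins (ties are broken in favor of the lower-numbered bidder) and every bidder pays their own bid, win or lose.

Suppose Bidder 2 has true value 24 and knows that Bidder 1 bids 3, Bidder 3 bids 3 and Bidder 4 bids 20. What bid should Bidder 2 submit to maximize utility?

20

Bid 2: loses but pays 2, utility -2.
Bid 3: loses but pays 3, utility -3.
Bid 20: wins, pays 20, utility 24 - 20 = 4.
Bid 24: wins, pays 24, utility 24 - 24 = 0.
The best choice is 20 with utility 4.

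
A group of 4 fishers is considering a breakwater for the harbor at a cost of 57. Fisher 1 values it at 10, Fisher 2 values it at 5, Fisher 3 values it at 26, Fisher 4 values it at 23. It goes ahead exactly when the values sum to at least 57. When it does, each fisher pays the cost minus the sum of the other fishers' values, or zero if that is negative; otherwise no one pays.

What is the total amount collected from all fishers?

38

Total value 64 ≥ cost 57, so it is built.
Fisher 1: others sum to 54; max(0, 57 - 54) = 3.
Fisher 2: others sum to 59; max(0, 57 - 59) = 0.
Fisher 3: others sum to 38; max(0, 57 - 38) = 19.
Fisher 4: others sum to 41; max(0, 57 - 41) = 16.
Total collected = 3 + 0 + 19 + 16 = 38.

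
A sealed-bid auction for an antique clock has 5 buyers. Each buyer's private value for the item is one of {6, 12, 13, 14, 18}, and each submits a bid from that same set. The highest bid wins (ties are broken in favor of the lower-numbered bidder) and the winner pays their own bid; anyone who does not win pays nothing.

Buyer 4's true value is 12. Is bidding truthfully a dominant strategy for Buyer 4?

Yes

Check each profile of the others' bids and compare truth against every alternative bid.
Others bid (6, 6, 6, 6): truth gives 0, best alternative gives 0.
Others bid (6, 6, 6, 12): truth gives 0, best alternative gives 0.
Others bid (6, 6, 6, 13): truth gives 0, best alternative gives 0.
Others bid (6, 6, 6, 14): truth gives 0, best alternative gives 0.
Others bid (6, 6, 6, 18): truth gives 0, best alternative gives 0.
Others bid (6, 6, 12, 6): truth gives 0, best alternative gives 0.
(Remaining 619 profiles checked similarly; truth is weakly best in each.)
In every case the truthful bid is at least as good as any alternative, so it is a dominant strategy.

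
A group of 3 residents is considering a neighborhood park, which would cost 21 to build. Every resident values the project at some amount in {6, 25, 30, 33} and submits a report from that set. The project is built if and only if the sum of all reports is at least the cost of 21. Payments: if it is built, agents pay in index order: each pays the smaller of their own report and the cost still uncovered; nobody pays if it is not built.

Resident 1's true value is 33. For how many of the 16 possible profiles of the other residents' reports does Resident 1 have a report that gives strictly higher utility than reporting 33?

Others report (6, 25): truth gives 12; report 6 gives 27 > 12. Violating.
Others report (6, 30): truth gives 12; report 6 gives 27 > 12. Violating.
Others report (6, 33): truth gives 12; report 6 gives 27 > 12. Violating.
Others report (25, 6): truth gives 12; report 6 gives 27 > 12. Violating.
Others report (6, 6): truth gives 12; no alternative beats it.
(Checking all 16 profiles: 15 have a profitable deviation, 1 does not.)

15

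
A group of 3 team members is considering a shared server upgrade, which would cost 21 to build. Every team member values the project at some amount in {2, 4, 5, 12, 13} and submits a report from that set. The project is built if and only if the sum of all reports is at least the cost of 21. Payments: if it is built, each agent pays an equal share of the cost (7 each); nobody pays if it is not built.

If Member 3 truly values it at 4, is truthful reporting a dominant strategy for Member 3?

Consider the case where Member 1 reports 4 and Member 2 reports 13.
Truthful report 4: project built, pays 7, utility 4 - 7 = -3.
Report 2 instead: project not built, utility 0.
Since 0 > -3, reporting 2 is strictly better here, so truthful reporting is not dominant.

No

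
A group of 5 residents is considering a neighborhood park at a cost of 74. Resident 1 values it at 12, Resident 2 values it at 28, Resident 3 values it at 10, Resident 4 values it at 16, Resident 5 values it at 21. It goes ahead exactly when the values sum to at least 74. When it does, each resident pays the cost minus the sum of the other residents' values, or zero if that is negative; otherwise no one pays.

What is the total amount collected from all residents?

26

Total value 87 ≥ cost 74, so it is built.
Resident 1: others sum to 75; max(0, 74 - 75) = 0.
Resident 2: others sum to 59; max(0, 74 - 59) = 15.
Resident 3: others sum to 77; max(0, 74 - 77) = 0.
Resident 4: others sum to 71; max(0, 74 - 71) = 3.
Resident 5: others sum to 66; max(0, 74 - 66) = 8.
Total collected = 0 + 15 + 0 + 3 + 8 = 26.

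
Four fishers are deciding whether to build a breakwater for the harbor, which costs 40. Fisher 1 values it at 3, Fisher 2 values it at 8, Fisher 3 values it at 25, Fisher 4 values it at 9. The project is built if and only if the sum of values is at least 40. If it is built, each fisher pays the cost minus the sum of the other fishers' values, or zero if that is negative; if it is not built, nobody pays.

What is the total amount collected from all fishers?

Total value 45 ≥ cost 40, so it is built.
Fisher 1: others sum to 42; max(0, 40 - 42) = 0.
Fisher 2: others sum to 37; max(0, 40 - 37) = 3.
Fisher 3: others sum to 20; max(0, 40 - 20) = 20.
Fisher 4: others sum to 36; max(0, 40 - 36) = 4.
Total collected = 0 + 3 + 20 + 4 = 27.

27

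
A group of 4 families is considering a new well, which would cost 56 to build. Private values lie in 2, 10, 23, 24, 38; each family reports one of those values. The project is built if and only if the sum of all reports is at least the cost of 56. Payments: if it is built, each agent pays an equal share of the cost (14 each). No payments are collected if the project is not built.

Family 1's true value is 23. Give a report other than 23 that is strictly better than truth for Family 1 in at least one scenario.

38

Suppose Family 2 reports 2, Family 3 reports 2 and Family 4 reports 23.
Report 23: project not built, utility 0.
Report 38: project built, pays 14, utility 23 - 14 = 9.
So reporting 38 beats truth here (9 > 0).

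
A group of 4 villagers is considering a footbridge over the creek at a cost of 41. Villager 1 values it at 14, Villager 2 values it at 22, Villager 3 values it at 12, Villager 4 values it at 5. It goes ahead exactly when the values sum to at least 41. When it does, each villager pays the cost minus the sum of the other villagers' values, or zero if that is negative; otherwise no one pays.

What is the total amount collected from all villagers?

12

Total value 53 ≥ cost 41, so it is built.
Villager 1: others sum to 39; max(0, 41 - 39) = 2.
Villager 2: others sum to 31; max(0, 41 - 31) = 10.
Villager 3: others sum to 41; max(0, 41 - 41) = 0.
Villager 4: others sum to 48; max(0, 41 - 48) = 0.
Total collected = 2 + 10 + 0 + 0 = 12.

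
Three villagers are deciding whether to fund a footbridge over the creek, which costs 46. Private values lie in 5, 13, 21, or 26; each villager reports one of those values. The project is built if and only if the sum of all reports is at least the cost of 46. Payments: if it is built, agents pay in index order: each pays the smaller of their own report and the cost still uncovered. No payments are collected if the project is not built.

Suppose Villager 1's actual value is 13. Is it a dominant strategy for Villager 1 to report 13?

Consider the case where Villager 2 reports 21 and Villager 3 reports 21.
Truthful report 13: project built, pays 13, utility 13 - 13 = 0.
Report 5 instead: project built, pays 5, utility 13 - 5 = 8.
Since 8 > 0, reporting 5 is strictly better here, so truthful reporting is not dominant.

No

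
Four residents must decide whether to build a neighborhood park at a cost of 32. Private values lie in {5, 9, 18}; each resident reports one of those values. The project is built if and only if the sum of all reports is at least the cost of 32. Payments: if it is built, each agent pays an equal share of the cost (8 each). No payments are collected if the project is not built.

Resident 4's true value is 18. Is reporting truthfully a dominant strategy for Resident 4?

Check each profile of the others' reports and compare truth against every alternative report.
Others report (5, 5, 5): truth gives 10, best alternative gives 0.
Others report (5, 5, 9): truth gives 10, best alternative gives 0.
Others report (5, 9, 5): truth gives 10, best alternative gives 0.
Others report (9, 5, 5): truth gives 10, best alternative gives 0.
Others report (5, 5, 18): truth gives 10, best alternative gives 10.
Others report (5, 9, 9): truth gives 10, best alternative gives 10.
(Remaining 21 profiles checked similarly; truth is weakly best in each.)
In every case the truthful report is at least as good as any alternative, so it is a dominant strategy.

Yes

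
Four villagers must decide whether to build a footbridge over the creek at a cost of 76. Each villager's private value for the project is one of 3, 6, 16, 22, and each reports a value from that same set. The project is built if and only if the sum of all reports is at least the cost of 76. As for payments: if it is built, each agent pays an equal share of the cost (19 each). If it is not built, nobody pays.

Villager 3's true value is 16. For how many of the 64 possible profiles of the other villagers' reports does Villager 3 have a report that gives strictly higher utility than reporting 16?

Others report (16, 22, 22): truth gives -3; report 3 gives 0 > -3. Violating.
Others report (22, 16, 22): truth gives -3; report 3 gives 0 > -3. Violating.
Others report (22, 22, 16): truth gives -3; report 3 gives 0 > -3. Violating.
Others report (22, 22, 22): truth gives -3; report 3 gives 0 > -3. Violating.
Others report (3, 3, 3): truth gives 0; no alternative beats it.
Others report (3, 3, 6): truth gives 0; no alternative beats it.
(Checking all 64 profiles: 4 have a profitable deviation, 60 do not.)

4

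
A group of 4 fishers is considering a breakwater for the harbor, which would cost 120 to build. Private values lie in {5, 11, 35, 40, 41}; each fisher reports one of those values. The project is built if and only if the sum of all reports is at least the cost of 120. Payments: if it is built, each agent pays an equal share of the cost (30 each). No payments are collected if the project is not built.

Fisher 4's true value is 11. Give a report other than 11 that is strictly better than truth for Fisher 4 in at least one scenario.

Suppose Fisher 1 reports 35, Fisher 2 reports 35 and Fisher 3 reports 40.
Report 11: project built, pays 30, utility 11 - 30 = -19.
Report 5: project not built, utility 0.
So reporting 5 beats truth here (0 > -19).

5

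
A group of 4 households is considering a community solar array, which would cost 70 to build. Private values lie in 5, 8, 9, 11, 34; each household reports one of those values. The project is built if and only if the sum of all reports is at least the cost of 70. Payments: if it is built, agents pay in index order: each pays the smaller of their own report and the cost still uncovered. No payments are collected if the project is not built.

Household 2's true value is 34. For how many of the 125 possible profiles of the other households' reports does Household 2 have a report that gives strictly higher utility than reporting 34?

13

Others report (5, 34, 34): truth gives 0; report 5 gives 29 > 0. Violating.
Others report (8, 34, 34): truth gives 0; report 5 gives 29 > 0. Violating.
Others report (9, 34, 34): truth gives 0; report 5 gives 29 > 0. Violating.
Others report (11, 34, 34): truth gives 0; report 5 gives 29 > 0. Violating.
Others report (5, 5, 5): truth gives 0; no alternative beats it.
Others report (5, 5, 8): truth gives 0; no alternative beats it.
(Checking all 125 profiles: 13 have a profitable deviation, 112 do not.)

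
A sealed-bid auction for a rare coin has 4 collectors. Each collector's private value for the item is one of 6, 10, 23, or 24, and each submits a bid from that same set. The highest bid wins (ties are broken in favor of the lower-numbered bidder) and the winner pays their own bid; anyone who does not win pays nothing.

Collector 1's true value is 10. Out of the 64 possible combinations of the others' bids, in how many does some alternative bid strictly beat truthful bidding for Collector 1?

Others bid (6, 6, 6): truth gives 0; bid 6 gives 4 > 0. Violating.
Others bid (6, 6, 10): truth gives 0; no alternative beats it.
Others bid (6, 6, 23): truth gives 0; no alternative beats it.
(Checking all 64 profiles: 1 has a profitable deviation, 63 do not.)

1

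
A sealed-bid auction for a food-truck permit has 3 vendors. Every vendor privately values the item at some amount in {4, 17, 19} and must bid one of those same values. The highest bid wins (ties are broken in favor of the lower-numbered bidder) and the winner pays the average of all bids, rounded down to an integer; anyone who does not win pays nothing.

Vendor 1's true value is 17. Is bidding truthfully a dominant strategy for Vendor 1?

No

Consider the case where Vendor 2 bids 4 and Vendor 3 bids 4.
Truthful bid 17: wins, pays 8, utility 17 - 8 = 9.
Bid 4 instead: wins, pays 4, utility 17 - 4 = 13.
Since 13 > 9, bidding 4 is strictly better here, so truthful bidding is not dominant.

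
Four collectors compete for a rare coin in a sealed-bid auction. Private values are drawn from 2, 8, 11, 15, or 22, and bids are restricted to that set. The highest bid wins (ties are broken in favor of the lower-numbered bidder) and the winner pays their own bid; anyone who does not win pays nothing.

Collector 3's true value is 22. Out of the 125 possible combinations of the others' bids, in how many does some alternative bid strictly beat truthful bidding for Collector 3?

36

Others bid (2, 2, 2): truth gives 0; bid 8 gives 14 > 0. Violating.
Others bid (2, 2, 8): truth gives 0; bid 8 gives 14 > 0. Violating.
Others bid (2, 2, 11): truth gives 0; bid 11 gives 11 > 0. Violating.
Others bid (2, 2, 15): truth gives 0; bid 15 gives 7 > 0. Violating.
Others bid (2, 2, 22): truth gives 0; no alternative beats it.
Others bid (2, 8, 22): truth gives 0; no alternative beats it.
(Checking all 125 profiles: 36 have a profitable deviation, 89 do not.)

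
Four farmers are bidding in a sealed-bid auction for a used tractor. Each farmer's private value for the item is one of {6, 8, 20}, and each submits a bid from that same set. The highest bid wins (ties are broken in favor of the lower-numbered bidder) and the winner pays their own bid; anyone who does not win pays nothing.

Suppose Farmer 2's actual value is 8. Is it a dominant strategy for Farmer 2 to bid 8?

Yes

Check each profile of the others' bids and compare truth against every alternative bid.
Others bid (6, 6, 6): truth gives 0, best alternative gives 0.
Others bid (6, 6, 8): truth gives 0, best alternative gives 0.
Others bid (6, 6, 20): truth gives 0, best alternative gives 0.
Others bid (6, 8, 6): truth gives 0, best alternative gives 0.
Others bid (6, 8, 8): truth gives 0, best alternative gives 0.
Others bid (6, 8, 20): truth gives 0, best alternative gives 0.
(Remaining 21 profiles checked similarly; truth is weakly best in each.)
In every case the truthful bid is at least as good as any alternative, so it is a dominant strategy.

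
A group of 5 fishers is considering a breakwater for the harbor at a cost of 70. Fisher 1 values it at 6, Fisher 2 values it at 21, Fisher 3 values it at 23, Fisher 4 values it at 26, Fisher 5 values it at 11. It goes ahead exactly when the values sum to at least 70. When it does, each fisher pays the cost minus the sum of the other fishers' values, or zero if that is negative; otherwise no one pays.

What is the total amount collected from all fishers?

19

Total value 87 ≥ cost 70, so it is built.
Fisher 1: others sum to 81; max(0, 70 - 81) = 0.
Fisher 2: others sum to 66; max(0, 70 - 66) = 4.
Fisher 3: others sum to 64; max(0, 70 - 64) = 6.
Fisher 4: others sum to 61; max(0, 70 - 61) = 9.
Fisher 5: others sum to 76; max(0, 70 - 76) = 0.
Total collected = 0 + 4 + 6 + 9 + 0 = 19.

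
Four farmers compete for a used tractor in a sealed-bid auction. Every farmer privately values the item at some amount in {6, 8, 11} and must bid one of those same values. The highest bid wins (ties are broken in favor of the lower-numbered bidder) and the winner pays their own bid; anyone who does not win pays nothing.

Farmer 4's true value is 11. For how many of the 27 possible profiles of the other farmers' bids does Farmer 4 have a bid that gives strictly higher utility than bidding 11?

Others bid (6, 6, 6): truth gives 0; bid 8 gives 3 > 0. Violating.
Others bid (6, 6, 8): truth gives 0; no alternative beats it.
Others bid (6, 6, 11): truth gives 0; no alternative beats it.
(Checking all 27 profiles: 1 has a profitable deviation, 26 do not.)

1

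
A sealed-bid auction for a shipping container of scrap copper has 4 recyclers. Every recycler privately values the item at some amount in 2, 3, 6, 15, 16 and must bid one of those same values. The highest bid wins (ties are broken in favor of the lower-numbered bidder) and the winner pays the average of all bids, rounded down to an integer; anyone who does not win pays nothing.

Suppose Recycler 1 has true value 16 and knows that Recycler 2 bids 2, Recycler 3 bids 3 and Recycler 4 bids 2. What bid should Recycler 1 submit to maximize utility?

3

Bid 2: loses, pays 0, utility 0.
Bid 3: wins, pays 2, utility 16 - 2 = 14.
Bid 6: wins, pays 3, utility 16 - 3 = 13.
Bid 15: wins, pays 5, utility 16 - 5 = 11.
Bid 16: wins, pays 5, utility 16 - 5 = 11.
The best choice is 3 with utility 14.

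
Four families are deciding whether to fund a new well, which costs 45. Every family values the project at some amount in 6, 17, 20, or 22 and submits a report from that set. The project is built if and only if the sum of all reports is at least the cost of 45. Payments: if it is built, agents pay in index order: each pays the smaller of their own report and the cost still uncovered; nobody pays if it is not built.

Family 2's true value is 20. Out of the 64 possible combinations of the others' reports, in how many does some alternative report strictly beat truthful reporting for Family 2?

63

Others report (6, 6, 17): truth gives 0; report 17 gives 3 > 0. Violating.
Others report (6, 6, 20): truth gives 0; report 17 gives 3 > 0. Violating.
Others report (6, 6, 22): truth gives 0; report 17 gives 3 > 0. Violating.
Others report (6, 17, 6): truth gives 0; report 17 gives 3 > 0. Violating.
Others report (6, 6, 6): truth gives 0; no alternative beats it.
(Checking all 64 profiles: 63 have a profitable deviation, 1 does not.)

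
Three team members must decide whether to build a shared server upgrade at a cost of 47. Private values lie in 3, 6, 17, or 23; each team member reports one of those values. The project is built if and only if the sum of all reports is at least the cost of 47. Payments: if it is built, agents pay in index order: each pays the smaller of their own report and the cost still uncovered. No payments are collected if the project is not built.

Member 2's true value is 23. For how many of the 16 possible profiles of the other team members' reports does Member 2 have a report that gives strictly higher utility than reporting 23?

4

Others report (17, 17): truth gives 0; report 17 gives 6 > 0. Violating.
Others report (17, 23): truth gives 0; report 17 gives 6 > 0. Violating.
Others report (23, 17): truth gives 0; report 17 gives 6 > 0. Violating.
Others report (23, 23): truth gives 0; report 3 gives 20 > 0. Violating.
Others report (3, 3): truth gives 0; no alternative beats it.
Others report (3, 6): truth gives 0; no alternative beats it.
(Checking all 16 profiles: 4 have a profitable deviation, 12 do not.)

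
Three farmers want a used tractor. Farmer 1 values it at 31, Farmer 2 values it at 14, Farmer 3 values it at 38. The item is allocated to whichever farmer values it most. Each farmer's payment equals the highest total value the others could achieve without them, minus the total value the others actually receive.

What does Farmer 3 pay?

Farmer 3 has the highest value and receives the item.
Without Farmer 3, the item would go to the next-highest value, 31, so the others could achieve 31.
With Farmer 3 present and winning, the others receive nothing, so their total is 0.
Payment = 31 - 0 = 31.

31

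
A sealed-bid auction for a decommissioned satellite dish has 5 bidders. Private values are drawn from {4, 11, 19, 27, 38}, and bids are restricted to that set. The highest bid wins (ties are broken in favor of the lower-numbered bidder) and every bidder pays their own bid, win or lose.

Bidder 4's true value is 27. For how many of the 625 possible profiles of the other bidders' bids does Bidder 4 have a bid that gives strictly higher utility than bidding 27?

Others bid (4, 4, 4, 4): truth gives 0; bid 11 gives 16 > 0. Violating.
Others bid (4, 4, 4, 11): truth gives 0; bid 11 gives 16 > 0. Violating.
Others bid (4, 4, 4, 19): truth gives 0; bid 19 gives 8 > 0. Violating.
Others bid (4, 4, 4, 38): truth gives -27; bid 4 gives -4 > -27. Violating.
Others bid (4, 4, 4, 27): truth gives 0; no alternative beats it.
Others bid (4, 4, 11, 27): truth gives 0; no alternative beats it.
(Checking all 625 profiles: 541 have a profitable deviation, 84 do not.)

541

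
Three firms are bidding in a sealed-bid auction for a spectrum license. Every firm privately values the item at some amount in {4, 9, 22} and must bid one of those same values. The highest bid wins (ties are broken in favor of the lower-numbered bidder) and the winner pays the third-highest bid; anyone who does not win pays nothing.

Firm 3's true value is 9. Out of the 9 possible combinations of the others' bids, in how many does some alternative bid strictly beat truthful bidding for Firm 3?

Others bid (4, 9): truth gives 0; bid 22 gives 5 > 0. Violating.
Others bid (9, 4): truth gives 0; bid 22 gives 5 > 0. Violating.
Others bid (4, 4): truth gives 5; no alternative beats it.
Others bid (4, 22): truth gives 0; no alternative beats it.
(Checking all 9 profiles: 2 have a profitable deviation, 7 do not.)

2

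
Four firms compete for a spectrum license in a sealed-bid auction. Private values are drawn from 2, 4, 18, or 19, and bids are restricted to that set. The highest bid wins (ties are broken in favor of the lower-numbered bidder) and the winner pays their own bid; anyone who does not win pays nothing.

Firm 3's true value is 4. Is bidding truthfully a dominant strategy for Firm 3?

Yes

Check each profile of the others' bids and compare truth against every alternative bid.
Others bid (2, 2, 2): truth gives 0, best alternative gives 0.
Others bid (2, 2, 4): truth gives 0, best alternative gives 0.
Others bid (2, 2, 18): truth gives 0, best alternative gives 0.
Others bid (2, 2, 19): truth gives 0, best alternative gives 0.
Others bid (2, 4, 2): truth gives 0, best alternative gives 0.
Others bid (2, 4, 4): truth gives 0, best alternative gives 0.
(Remaining 58 profiles checked similarly; truth is weakly best in each.)
In every case the truthful bid is at least as good as any alternative, so it is a dominant strategy.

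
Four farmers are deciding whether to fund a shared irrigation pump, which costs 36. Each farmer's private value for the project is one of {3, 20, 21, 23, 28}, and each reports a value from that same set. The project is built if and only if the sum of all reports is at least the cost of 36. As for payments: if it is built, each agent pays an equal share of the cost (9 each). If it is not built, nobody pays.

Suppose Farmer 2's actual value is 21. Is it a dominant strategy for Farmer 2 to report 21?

Consider the case where Farmer 1 reports 3, Farmer 3 reports 3 and Farmer 4 reports 3.
Truthful report 21: project not built, utility 0.
Report 28 instead: project built, pays 9, utility 21 - 9 = 12.
Since 12 > 0, reporting 28 is strictly better here, so truthful reporting is not dominant.

No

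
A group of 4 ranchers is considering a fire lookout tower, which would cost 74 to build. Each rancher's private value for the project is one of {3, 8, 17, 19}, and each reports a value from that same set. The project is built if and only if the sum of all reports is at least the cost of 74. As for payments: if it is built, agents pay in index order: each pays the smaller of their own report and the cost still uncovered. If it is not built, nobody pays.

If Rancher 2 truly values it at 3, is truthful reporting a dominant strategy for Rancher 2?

Check each profile of the others' reports and compare truth against every alternative report.
Others report (3, 3, 3): truth gives 0, best alternative gives 0.
Others report (3, 3, 8): truth gives 0, best alternative gives 0.
Others report (3, 3, 17): truth gives 0, best alternative gives 0.
Others report (3, 3, 19): truth gives 0, best alternative gives 0.
Others report (3, 8, 3): truth gives 0, best alternative gives 0.
Others report (3, 8, 8): truth gives 0, best alternative gives 0.
(Remaining 58 profiles checked similarly; truth is weakly best in each.)
In every case the truthful report is at least as good as any alternative, so it is a dominant strategy.

Yes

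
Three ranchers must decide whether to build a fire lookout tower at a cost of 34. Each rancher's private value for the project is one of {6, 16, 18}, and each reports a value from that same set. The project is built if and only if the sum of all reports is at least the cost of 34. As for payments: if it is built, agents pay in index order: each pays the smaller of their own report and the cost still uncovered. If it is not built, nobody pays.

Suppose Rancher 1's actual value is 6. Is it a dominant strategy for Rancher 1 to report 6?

Check each profile of the others' reports and compare truth against every alternative report.
Others report (6, 16): truth gives 0, best alternative gives -10.
Others report (6, 18): truth gives 0, best alternative gives -10.
Others report (16, 6): truth gives 0, best alternative gives -10.
Others report (16, 16): truth gives 0, best alternative gives -10.
Others report (16, 18): truth gives 0, best alternative gives -10.
Others report (18, 6): truth gives 0, best alternative gives -10.
(Remaining 3 profiles checked similarly; truth is weakly best in each.)
In every case the truthful report is at least as good as any alternative, so it is a dominant strategy.

Yes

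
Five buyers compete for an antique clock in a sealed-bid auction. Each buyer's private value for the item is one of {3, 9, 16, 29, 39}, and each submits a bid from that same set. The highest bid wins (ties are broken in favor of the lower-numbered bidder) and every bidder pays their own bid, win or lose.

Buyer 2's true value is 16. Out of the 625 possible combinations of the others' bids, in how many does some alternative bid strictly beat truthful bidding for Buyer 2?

Others bid (3, 3, 3, 3): truth gives 0; bid 9 gives 7 > 0. Violating.
Others bid (3, 3, 3, 9): truth gives 0; bid 9 gives 7 > 0. Violating.
Others bid (3, 3, 3, 29): truth gives -16; bid 3 gives -3 > -16. Violating.
Others bid (3, 3, 3, 39): truth gives -16; bid 3 gives -3 > -16. Violating.
Others bid (3, 3, 3, 16): truth gives 0; no alternative beats it.
Others bid (3, 3, 9, 16): truth gives 0; no alternative beats it.
(Checking all 625 profiles: 579 have a profitable deviation, 46 do not.)

579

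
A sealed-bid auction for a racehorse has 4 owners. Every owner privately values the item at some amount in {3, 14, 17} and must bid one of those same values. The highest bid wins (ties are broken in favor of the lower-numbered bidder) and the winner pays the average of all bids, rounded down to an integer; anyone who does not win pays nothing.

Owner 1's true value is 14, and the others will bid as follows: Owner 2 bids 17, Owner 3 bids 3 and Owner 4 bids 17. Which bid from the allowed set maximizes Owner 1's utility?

Bid 3: loses, pays 0, utility 0.
Bid 14: loses, pays 0, utility 0.
Bid 17: wins, pays 13, utility 14 - 13 = 1.
The best choice is 17 with utility 1.

17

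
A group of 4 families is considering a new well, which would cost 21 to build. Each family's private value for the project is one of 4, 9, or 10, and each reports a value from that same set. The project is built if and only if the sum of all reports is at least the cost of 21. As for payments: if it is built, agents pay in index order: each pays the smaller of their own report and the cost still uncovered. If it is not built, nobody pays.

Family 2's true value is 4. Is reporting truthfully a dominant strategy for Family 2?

Yes

Check each profile of the others' reports and compare truth against every alternative report.
Others report (4, 4, 4): truth gives 0, best alternative gives -5.
Others report (4, 4, 9): truth gives 0, best alternative gives -5.
Others report (4, 4, 10): truth gives 0, best alternative gives -5.
Others report (4, 9, 4): truth gives 0, best alternative gives -5.
Others report (4, 9, 9): truth gives 0, best alternative gives -5.
Others report (4, 9, 10): truth gives 0, best alternative gives -5.
(Remaining 21 profiles checked similarly; truth is weakly best in each.)
In every case the truthful report is at least as good as any alternative, so it is a dominant strategy.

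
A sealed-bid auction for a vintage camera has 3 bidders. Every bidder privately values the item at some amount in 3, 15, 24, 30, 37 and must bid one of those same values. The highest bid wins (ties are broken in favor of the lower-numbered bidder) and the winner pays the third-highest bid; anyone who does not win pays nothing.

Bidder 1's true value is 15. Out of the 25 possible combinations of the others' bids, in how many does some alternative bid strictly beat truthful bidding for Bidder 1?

Others bid (3, 24): truth gives 0; bid 24 gives 12 > 0. Violating.
Others bid (3, 30): truth gives 0; bid 30 gives 12 > 0. Violating.
Others bid (3, 37): truth gives 0; bid 37 gives 12 > 0. Violating.
Others bid (24, 3): truth gives 0; bid 24 gives 12 > 0. Violating.
Others bid (3, 3): truth gives 12; no alternative beats it.
Others bid (3, 15): truth gives 12; no alternative beats it.
(Checking all 25 profiles: 6 have a profitable deviation, 19 do not.)

6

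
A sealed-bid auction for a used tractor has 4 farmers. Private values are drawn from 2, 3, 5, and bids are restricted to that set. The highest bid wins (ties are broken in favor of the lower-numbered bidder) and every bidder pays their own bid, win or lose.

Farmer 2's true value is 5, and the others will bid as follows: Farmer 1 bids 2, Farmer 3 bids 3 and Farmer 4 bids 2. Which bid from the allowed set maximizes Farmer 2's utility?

Bid 2: loses but pays 2, utility -2.
Bid 3: wins, pays 3, utility 5 - 3 = 2.
Bid 5: wins, pays 5, utility 5 - 5 = 0.
The best choice is 3 with utility 2.

3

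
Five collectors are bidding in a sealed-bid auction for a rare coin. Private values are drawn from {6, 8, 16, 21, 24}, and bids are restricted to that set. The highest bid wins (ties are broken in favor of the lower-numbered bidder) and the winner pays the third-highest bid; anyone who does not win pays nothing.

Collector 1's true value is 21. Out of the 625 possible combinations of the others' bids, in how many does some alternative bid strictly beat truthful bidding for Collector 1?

Others bid (6, 6, 6, 24): truth gives 0; bid 24 gives 15 > 0. Violating.
Others bid (6, 6, 8, 24): truth gives 0; bid 24 gives 13 > 0. Violating.
Others bid (6, 6, 16, 24): truth gives 0; bid 24 gives 5 > 0. Violating.
Others bid (6, 6, 24, 6): truth gives 0; bid 24 gives 15 > 0. Violating.
Others bid (6, 6, 6, 6): truth gives 15; no alternative beats it.
Others bid (6, 6, 6, 8): truth gives 15; no alternative beats it.
(Checking all 625 profiles: 108 have a profitable deviation, 517 do not.)

108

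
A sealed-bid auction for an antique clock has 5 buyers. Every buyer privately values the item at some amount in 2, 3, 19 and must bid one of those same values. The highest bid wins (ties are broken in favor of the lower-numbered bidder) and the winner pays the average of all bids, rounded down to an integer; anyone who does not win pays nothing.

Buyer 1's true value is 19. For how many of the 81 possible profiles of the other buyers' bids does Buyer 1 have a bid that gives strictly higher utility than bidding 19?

Others bid (2, 2, 2, 2): truth gives 14; bid 2 gives 17 > 14. Violating.
Others bid (2, 2, 2, 3): truth gives 14; bid 3 gives 17 > 14. Violating.
Others bid (2, 2, 3, 2): truth gives 14; bid 3 gives 17 > 14. Violating.
Others bid (2, 2, 3, 3): truth gives 14; bid 3 gives 17 > 14. Violating.
Others bid (2, 2, 2, 19): truth gives 11; no alternative beats it.
Others bid (2, 2, 3, 19): truth gives 10; no alternative beats it.
(Checking all 81 profiles: 16 have a profitable deviation, 65 do not.)

16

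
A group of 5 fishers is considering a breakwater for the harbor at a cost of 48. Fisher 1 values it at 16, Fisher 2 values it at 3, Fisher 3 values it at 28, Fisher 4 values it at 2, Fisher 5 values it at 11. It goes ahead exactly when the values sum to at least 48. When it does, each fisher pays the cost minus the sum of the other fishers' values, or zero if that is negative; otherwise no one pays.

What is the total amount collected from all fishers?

20

Total value 60 ≥ cost 48, so it is built.
Fisher 1: others sum to 44; max(0, 48 - 44) = 4.
Fisher 2: others sum to 57; max(0, 48 - 57) = 0.
Fisher 3: others sum to 32; max(0, 48 - 32) = 16.
Fisher 4: others sum to 58; max(0, 48 - 58) = 0.
Fisher 5: others sum to 49; max(0, 48 - 49) = 0.
Total collected = 4 + 0 + 16 + 0 + 0 = 20.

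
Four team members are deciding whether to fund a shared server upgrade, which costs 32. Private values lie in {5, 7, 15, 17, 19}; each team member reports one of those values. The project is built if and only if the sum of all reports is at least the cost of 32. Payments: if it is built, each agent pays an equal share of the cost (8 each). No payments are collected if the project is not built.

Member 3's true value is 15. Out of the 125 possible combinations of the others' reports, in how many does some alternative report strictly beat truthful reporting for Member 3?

Others report (5, 5, 5): truth gives 0; report 17 gives 7 > 0. Violating.
Others report (5, 5, 7): truth gives 7; no alternative beats it.
Others report (5, 5, 15): truth gives 7; no alternative beats it.
(Checking all 125 profiles: 1 has a profitable deviation, 124 do not.)

1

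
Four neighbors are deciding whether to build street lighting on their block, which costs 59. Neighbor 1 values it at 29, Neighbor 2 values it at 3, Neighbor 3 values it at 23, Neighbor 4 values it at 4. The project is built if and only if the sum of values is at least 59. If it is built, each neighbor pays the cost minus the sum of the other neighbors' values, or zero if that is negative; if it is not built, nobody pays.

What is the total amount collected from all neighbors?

Total value 59 ≥ cost 59, so it is built.
Neighbor 1: others sum to 30; max(0, 59 - 30) = 29.
Neighbor 2: others sum to 56; max(0, 59 - 56) = 3.
Neighbor 3: others sum to 36; max(0, 59 - 36) = 23.
Neighbor 4: others sum to 55; max(0, 59 - 55) = 4.
Total collected = 29 + 3 + 23 + 4 = 59.

59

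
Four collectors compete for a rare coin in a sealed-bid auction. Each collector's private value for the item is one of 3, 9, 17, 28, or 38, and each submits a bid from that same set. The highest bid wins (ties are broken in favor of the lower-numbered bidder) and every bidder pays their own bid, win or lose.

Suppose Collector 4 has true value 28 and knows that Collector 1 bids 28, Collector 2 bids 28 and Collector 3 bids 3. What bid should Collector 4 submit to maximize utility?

Bid 3: loses but pays 3, utility -3.
Bid 9: loses but pays 9, utility -9.
Bid 17: loses but pays 17, utility -17.
Bid 28: loses but pays 28, utility -28.
Bid 38: wins, pays 38, utility 28 - 38 = -10.
The best choice is 3 with utility -3.

3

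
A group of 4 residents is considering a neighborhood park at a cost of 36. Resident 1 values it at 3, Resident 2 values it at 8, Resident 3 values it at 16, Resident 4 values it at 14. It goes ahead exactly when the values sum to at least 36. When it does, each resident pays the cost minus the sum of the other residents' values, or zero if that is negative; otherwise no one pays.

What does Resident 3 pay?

11

Total value 41 ≥ cost 36, so the project is built.
The other residents' values sum to 25.
Cost minus that sum is 36 - 25 = 11.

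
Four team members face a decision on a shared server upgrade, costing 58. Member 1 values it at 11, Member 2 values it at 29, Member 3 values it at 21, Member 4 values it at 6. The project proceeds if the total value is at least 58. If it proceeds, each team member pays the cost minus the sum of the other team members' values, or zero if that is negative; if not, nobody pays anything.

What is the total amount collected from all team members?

34

Total value 67 ≥ cost 58, so it is built.
Member 1: others sum to 56; max(0, 58 - 56) = 2.
Member 2: others sum to 38; max(0, 58 - 38) = 20.
Member 3: others sum to 46; max(0, 58 - 46) = 12.
Member 4: others sum to 61; max(0, 58 - 61) = 0.
Total collected = 2 + 20 + 12 + 0 = 34.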